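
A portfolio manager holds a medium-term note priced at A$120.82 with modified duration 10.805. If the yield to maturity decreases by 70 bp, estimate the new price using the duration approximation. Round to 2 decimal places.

A$129.96

Duration approximation: ΔP/P ≈ -D_mod · Δy = -10.805 × (-0.007) = +0.075635.
New price ≈ 120.82 × (1 + 0.075635) = 129.9582207.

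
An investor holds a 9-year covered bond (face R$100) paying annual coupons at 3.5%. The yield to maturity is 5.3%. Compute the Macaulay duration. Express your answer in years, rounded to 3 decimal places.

7.780 years

Periodic yield y = 0.053. Discount each cash flow and weight by its year:
  t   CF        PV=CF/(1+0.053)^t    t·PV
  1         3.50         3.3238         3.3238
  2         3.50         3.1565         6.3131
  3         3.50         2.9977         8.9930
  4         3.50         2.8468        11.3871
  5         3.50         2.7035        13.5175
  6         3.50         2.5674        15.4046
  7         3.50         2.4382        17.0674
  8         3.50         2.3155        18.5238
  9       103.50        65.0257       585.2313
  Σ                     87.3751       679.7616
Price P = Σ PV = 87.3751.
Macaulay duration = Σ(t·PV) / P = 679.7616 / 87.3751 = 7.77981 years.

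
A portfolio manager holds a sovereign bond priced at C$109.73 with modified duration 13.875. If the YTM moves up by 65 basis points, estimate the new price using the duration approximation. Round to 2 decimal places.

Duration approximation: ΔP/P ≈ -D_mod · Δy = -13.875 × (+0.0065) = -0.0901875.
New price ≈ 109.73 × (1 - 0.0901875) = 99.833725625.

C$99.83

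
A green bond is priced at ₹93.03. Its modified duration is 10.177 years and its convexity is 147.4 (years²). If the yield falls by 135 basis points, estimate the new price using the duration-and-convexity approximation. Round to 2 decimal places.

₹107.06

Duration effect: -D_mod·Δy = -10.177 × (-0.0135) = +0.1373895
Convexity effect: ½·C·(Δy)² = 0.5 × 147.4 × (-0.0135)² = +0.013431825
ΔP/P ≈ +0.1373895 + 0.013431825 = +0.150821325
New price ≈ 93.03 × (1 + 0.150821325) = 107.06090786475.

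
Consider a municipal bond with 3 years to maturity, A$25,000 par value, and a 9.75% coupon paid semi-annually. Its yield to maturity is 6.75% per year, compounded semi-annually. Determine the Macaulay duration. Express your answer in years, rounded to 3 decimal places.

2.686 years

Periodic yield y = 0.03375. Discount each cash flow and weight by its period:
  t   CF        PV=CF/(1+0.03375)^t    t·PV
  1     1,218.75     1,178.9601     1,178.9601
  2     1,218.75     1,140.4693     2,280.9385
  3     1,218.75     1,103.2351     3,309.7052
  4     1,218.75     1,067.2165     4,268.8661
  5     1,218.75     1,032.3739     5,161.8695
  6    26,218.75    21,484.1832   128,905.0992
  Σ                 27,006.4381   145,105.4386
Price P = Σ PV = 27,006.4381.
Macaulay duration = Σ(t·PV) / P = 145,105.4386 / 27,006.4381 = 5.37299 half-year periods.
In years: 5.37299 / 2 = 2.68650 years.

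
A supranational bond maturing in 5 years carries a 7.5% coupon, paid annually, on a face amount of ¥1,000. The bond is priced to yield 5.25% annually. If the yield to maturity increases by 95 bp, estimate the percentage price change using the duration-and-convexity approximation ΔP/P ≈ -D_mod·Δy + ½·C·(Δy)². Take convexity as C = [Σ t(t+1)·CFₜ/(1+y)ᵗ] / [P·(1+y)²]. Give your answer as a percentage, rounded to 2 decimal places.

With y = 0.0525:
  t   CF        PV=CF/(1+0.0525)^t    t·PV        t(t+1)·PV
  1        75.00        71.2589        71.2589         142.5178
  2        75.00        67.7044       135.4089         406.2266
  3        75.00        64.3272       192.9817         771.9269
  4        75.00        61.1185       244.4741       1,222.3704
  5     1,075.00       832.3346     4,161.6729      24,970.0376
  Σ                  1,096.7437     4,805.7965      27,513.0794
P = 1,096.7437; D_Mac = 4.38188 yrs; D_mod = 4.16330 yrs; C = 22.64591.
Duration effect: -4.16330 × (+0.0095) = -0.039551
Convexity effect: 0.5 × 22.64591 × (0.0095)² = +0.0010219
ΔP/P ≈ -0.039551 + 0.0010219 = -0.038529 = -3.8529%.

-3.85%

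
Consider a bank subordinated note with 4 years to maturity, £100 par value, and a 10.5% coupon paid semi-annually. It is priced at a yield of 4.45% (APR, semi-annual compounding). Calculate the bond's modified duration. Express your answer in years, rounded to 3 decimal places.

Periodic yield y = 0.02225. First find Macaulay duration:
  t   CF        PV=CF/(1+0.02225)^t    t·PV
  1         5.25         5.1357         5.1357
  2         5.25         5.0239        10.0479
  3         5.25         4.9146        14.7438
  4         5.25         4.8076        19.2305
  5         5.25         4.7030        23.5149
  6         5.25         4.6006        27.6037
  7         5.25         4.5005        31.5034
  8       105.25        88.2602       706.0820
  Σ                    121.9462       837.8620
P = 121.9462; Macaulay duration = 837.8620 / 121.9462 = 6.87075 half-year periods = 3.43537 years.
Modified duration = D_Mac / (1 + y) = 3.43537 / 1.02225 = 3.36060 years.

3.361 years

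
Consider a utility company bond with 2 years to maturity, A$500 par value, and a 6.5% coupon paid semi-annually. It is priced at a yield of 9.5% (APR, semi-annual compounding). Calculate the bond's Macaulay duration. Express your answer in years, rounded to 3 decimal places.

1.905 years

Periodic yield y = 0.0475. Discount each cash flow and weight by its period:
  t   CF        PV=CF/(1+0.0475)^t    t·PV
  1        16.25        15.5131        15.5131
  2        16.25        14.8097        29.6193
  3        16.25        14.1381        42.4143
  4       516.25       428.7893     1,715.1572
  Σ                    473.2502     1,802.7040
Price P = Σ PV = 473.2502.
Macaulay duration = Σ(t·PV) / P = 1,802.7040 / 473.2502 = 3.80920 half-year periods.
In years: 3.80920 / 2 = 1.90460 years.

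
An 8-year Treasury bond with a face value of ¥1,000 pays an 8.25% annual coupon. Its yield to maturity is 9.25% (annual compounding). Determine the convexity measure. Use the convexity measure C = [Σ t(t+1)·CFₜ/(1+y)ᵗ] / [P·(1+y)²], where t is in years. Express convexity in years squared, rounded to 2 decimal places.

41.67

With y = 0.0925:
  t   CF        PV=CF/(1+0.0925)^t    t·PV        t(t+1)·PV
  1        82.50        75.5149        75.5149         151.0297
  2        82.50        69.1212       138.2423         414.7270
  3        82.50        63.2688       189.8064         759.2256
  4        82.50        57.9119       231.6478       1,158.2389
  5        82.50        53.0086       265.0432       1,590.2594
  6        82.50        48.5205       291.1230       2,037.8610
  7        82.50        44.4124       310.8865       2,487.0920
  8     1,082.50       533.4041     4,267.2327      38,405.0943
  Σ                    945.1624     5,769.4968      47,003.5281
P = 945.1624.
Convexity = Σ t(t+1)·PV / [P·(1+y)²] = 47,003.5281 / (945.1624 × 1.193556) = 41.66594.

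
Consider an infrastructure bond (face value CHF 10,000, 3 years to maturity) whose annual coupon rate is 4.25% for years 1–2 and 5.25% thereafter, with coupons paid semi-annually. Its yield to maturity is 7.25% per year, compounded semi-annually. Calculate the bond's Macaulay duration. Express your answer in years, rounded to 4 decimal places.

Periodic yield y = 0.03625. Discount each cash flow and weight by its period:
  t   CF        PV=CF/(1+0.03625)^t    t·PV
  1       212.50       205.0663       205.0663
  2       212.50       197.8927       395.7855
  3       212.50       190.9701       572.9102
  4       212.50       184.2896       737.1583
  5       262.50       219.6881     1,098.4406
  6    10,262.50     8,288.3085    49,729.8511
  Σ                  9,286.2154    52,739.2121
Price P = Σ PV = 9,286.2154.
Macaulay duration = Σ(t·PV) / P = 52,739.2121 / 9,286.2154 = 5.67930 half-year periods.
In years: 5.67930 / 2 = 2.83965 years.

2.8397 years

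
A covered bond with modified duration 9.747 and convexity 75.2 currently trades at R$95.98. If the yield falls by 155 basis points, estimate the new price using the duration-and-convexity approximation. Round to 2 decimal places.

R$111.35

Duration effect: -D_mod·Δy = -9.747 × (-0.0155) = +0.1510785
Convexity effect: ½·C·(Δy)² = 0.5 × 75.2 × (-0.0155)² = +0.0090334
ΔP/P ≈ +0.1510785 + 0.0090334 = +0.1601119
New price ≈ 95.98 × (1 + 0.1601119) = 111.347540162.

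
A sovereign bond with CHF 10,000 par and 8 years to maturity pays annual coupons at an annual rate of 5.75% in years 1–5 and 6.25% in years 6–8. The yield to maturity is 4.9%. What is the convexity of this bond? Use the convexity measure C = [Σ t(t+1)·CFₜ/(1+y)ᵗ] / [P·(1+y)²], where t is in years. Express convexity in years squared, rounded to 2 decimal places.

With y = 0.049:
  t   CF        PV=CF/(1+0.049)^t    t·PV        t(t+1)·PV
  1       575.00       548.1411       548.1411       1,096.2822
  2       575.00       522.5368     1,045.0736       3,135.2207
  3       575.00       498.1285     1,494.3855       5,977.5419
  4       575.00       474.8603     1,899.4413       9,497.2066
  5       575.00       452.6791     2,263.3953      13,580.3717
  6       625.00       469.0586     2,814.3515      19,700.4605
  7       625.00       447.1483     3,130.0382      25,040.3057
  8    10,625.00     7,246.4455    57,971.5644     521,744.0795
  Σ                 10,658.9982    71,166.3908     599,771.4689
P = 10,658.9982.
Convexity = Σ t(t+1)·PV / [P·(1+y)²] = 599,771.4689 / (10,658.9982 × 1.100401) = 51.13502.

51.14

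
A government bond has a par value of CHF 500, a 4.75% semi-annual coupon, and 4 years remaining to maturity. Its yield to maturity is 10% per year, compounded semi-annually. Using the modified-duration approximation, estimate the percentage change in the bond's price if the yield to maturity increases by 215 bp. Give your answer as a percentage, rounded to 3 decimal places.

Periodic yield y = 0.05. Modified duration first:
  t   CF        PV=CF/(1+0.05)^t    t·PV
  1       11.875        11.3095        11.3095
  2       11.875        10.7710        21.5420
  3       11.875        10.2581        30.7742
  4       11.875         9.7696        39.0784
  5       11.875         9.3044        46.5219
  6       11.875         8.8613        53.1678
  7       11.875         8.4393        59.0754
  8      511.875       346.4571     2,771.6572
  Σ                    415.1703     3,033.1263
P = 415.1703; D_Mac = 7.30574 half-year periods = 3.65287 yrs; D_mod = 3.65287/(1+0.05) = 3.47892 yrs.
ΔP/P ≈ -D_mod · Δy = -3.47892 × (+0.0215) = -0.074797 = -7.4797%.

-7.480%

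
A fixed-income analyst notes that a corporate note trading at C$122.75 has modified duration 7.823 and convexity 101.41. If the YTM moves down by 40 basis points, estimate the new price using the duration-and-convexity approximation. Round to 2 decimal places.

C$126.69

Duration effect: -D_mod·Δy = -7.823 × (-0.004) = +0.031292
Convexity effect: ½·C·(Δy)² = 0.5 × 101.41 × (-0.004)² = +0.00081128
ΔP/P ≈ +0.031292 + 0.00081128 = +0.03210328
New price ≈ 122.75 × (1 + 0.03210328) = 126.69067762.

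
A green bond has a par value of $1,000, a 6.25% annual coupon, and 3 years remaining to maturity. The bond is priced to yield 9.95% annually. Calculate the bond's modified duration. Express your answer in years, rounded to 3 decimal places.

2.563 years

Periodic yield y = 0.0995. First find Macaulay duration:
  t   CF        PV=CF/(1+0.0995)^t    t·PV
  1        62.50        56.8440        56.8440
  2        62.50        51.6999       103.3998
  3     1,062.50       799.3615     2,398.0846
  Σ                    907.9054     2,558.3283
P = 907.9054; Macaulay duration = 2,558.3283 / 907.9054 = 2.81784 years.
Modified duration = D_Mac / (1 + y) = 2.81784 / 1.0995 = 2.56283 years.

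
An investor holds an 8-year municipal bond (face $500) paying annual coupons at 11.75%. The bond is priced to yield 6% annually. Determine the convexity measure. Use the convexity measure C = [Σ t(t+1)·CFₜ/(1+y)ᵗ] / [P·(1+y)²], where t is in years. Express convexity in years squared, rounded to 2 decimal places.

42.54

With y = 0.06:
  t   CF        PV=CF/(1+0.06)^t    t·PV        t(t+1)·PV
  1        58.75        55.4245        55.4245         110.8491
  2        58.75        52.2873       104.5746         313.7237
  3        58.75        49.3276       147.9829         591.9316
  4        58.75        46.5355       186.1420         930.7101
  5        58.75        43.9014       219.5071       1,317.0425
  6        58.75        41.4164       248.4986       1,739.4901
  7        58.75        39.0721       273.5047       2,188.0379
  8       558.75       350.5667     2,804.5333      25,240.7997
  Σ                    678.5316     4,040.1677      32,432.5847
P = 678.5316.
Convexity = Σ t(t+1)·PV / [P·(1+y)²] = 32,432.5847 / (678.5316 × 1.123600) = 42.54022.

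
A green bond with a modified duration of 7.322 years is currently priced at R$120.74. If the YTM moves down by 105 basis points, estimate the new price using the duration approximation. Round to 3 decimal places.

Duration approximation: ΔP/P ≈ -D_mod · Δy = -7.322 × (-0.0105) = +0.076881.
New price ≈ 120.74 × (1 + 0.076881) = 130.02261194.

R$130.023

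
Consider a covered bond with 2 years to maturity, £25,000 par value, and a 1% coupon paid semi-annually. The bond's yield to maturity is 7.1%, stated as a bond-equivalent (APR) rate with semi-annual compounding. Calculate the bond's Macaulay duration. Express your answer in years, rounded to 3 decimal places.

1.984 years

Periodic yield y = 0.0355. Discount each cash flow and weight by its period:
  t   CF        PV=CF/(1+0.0355)^t    t·PV
  1       125.00       120.7146       120.7146
  2       125.00       116.5762       233.1524
  3       125.00       112.5796       337.7388
  4    25,125.00    21,852.7279    87,410.9115
  Σ                 22,202.5983    88,102.5173
Price P = Σ PV = 22,202.5983.
Macaulay duration = Σ(t·PV) / P = 88,102.5173 / 22,202.5983 = 3.96812 half-year periods.
In years: 3.96812 / 2 = 1.98406 years.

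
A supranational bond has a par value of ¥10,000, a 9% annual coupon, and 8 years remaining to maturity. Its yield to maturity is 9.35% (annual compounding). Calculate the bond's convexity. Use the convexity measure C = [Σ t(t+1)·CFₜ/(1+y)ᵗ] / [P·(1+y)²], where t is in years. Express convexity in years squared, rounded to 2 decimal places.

40.69

With y = 0.0935:
  t   CF        PV=CF/(1+0.0935)^t    t·PV        t(t+1)·PV
  1       900.00       823.0453       823.0453       1,646.0905
  2       900.00       752.6706     1,505.3411       4,516.0234
  3       900.00       688.3133     2,064.9398       8,259.7593
  4       900.00       629.4589     2,517.8355      12,589.1775
  5       900.00       575.6368     2,878.1841      17,269.1049
  6       900.00       526.4169     3,158.5011      22,109.5079
  7       900.00       481.4054     3,369.8381      26,958.7049
  8    10,900.00     5,331.8288    42,654.6307     383,891.6761
  Σ                  9,808.7759    58,972.3158     477,240.0444
P = 9,808.7759.
Convexity = Σ t(t+1)·PV / [P·(1+y)²] = 477,240.0444 / (9,808.7759 × 1.195742) = 40.68970.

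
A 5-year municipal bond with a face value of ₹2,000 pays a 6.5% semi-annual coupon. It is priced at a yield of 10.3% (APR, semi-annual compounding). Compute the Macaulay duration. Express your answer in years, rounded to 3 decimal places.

Periodic yield y = 0.0515. Discount each cash flow and weight by its period:
  t   CF        PV=CF/(1+0.0515)^t    t·PV
  1        65.00        61.8165        61.8165
  2        65.00        58.7888       117.5777
  3        65.00        55.9095       167.7285
  4        65.00        53.1712       212.6847
  5        65.00        50.5670       252.8349
  6        65.00        48.0903       288.5419
  7        65.00        45.7350       320.1448
  8        65.00        43.4950       347.9598
  9        65.00        41.3647       372.2823
  10    2,065.00     1,249.7619    12,497.6191
  Σ                  1,708.6998    14,639.1902
Price P = Σ PV = 1,708.6998.
Macaulay duration = Σ(t·PV) / P = 14,639.1902 / 1,708.6998 = 8.56744 half-year periods.
In years: 8.56744 / 2 = 4.28372 years.

4.284 years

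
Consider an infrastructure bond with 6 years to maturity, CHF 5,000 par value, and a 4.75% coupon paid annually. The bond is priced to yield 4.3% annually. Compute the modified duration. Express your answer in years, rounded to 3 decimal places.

Periodic yield y = 0.043. First find Macaulay duration:
  t   CF        PV=CF/(1+0.043)^t    t·PV
  1       237.50       227.7085       227.7085
  2       237.50       218.3207       436.6415
  3       237.50       209.3200       627.9599
  4       237.50       200.6903       802.7612
  5       237.50       192.4164       962.0820
  6     5,237.50     4,068.3488    24,410.0931
  Σ                  5,116.8048    27,467.2462
P = 5,116.8048; Macaulay duration = 27,467.2462 / 5,116.8048 = 5.36805 years.
Modified duration = D_Mac / (1 + y) = 5.36805 / 1.043 = 5.14674 years.

5.147 years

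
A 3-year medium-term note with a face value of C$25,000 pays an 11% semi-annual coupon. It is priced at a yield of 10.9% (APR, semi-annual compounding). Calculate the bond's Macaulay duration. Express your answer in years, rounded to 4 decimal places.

2.6357 years

Periodic yield y = 0.0545. Discount each cash flow and weight by its period:
  t   CF        PV=CF/(1+0.0545)^t    t·PV
  1     1,375.00     1,303.9355     1,303.9355
  2     1,375.00     1,236.5439     2,473.0877
  3     1,375.00     1,172.6353     3,517.9058
  4     1,375.00     1,112.0296     4,448.1185
  5     1,375.00     1,054.5563     5,272.7816
  6    26,375.00    19,182.8426   115,097.0557
  Σ                 25,062.5432   132,112.8849
Price P = Σ PV = 25,062.5432.
Macaulay duration = Σ(t·PV) / P = 132,112.8849 / 25,062.5432 = 5.27133 half-year periods.
In years: 5.27133 / 2 = 2.63566 years.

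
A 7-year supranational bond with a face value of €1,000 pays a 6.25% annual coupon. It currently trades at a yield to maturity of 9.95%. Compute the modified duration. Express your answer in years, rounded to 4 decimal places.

5.2245 years

Periodic yield y = 0.0995. First find Macaulay duration:
  t   CF        PV=CF/(1+0.0995)^t    t·PV
  1        62.50        56.8440        56.8440
  2        62.50        51.6999       103.3998
  3        62.50        47.0213       141.0638
  4        62.50        42.7660       171.0642
  5        62.50        38.8959       194.4795
  6        62.50        35.3760       212.2559
  7     1,062.50       546.9685     3,828.7794
  Σ                    819.5716     4,707.8866
P = 819.5716; Macaulay duration = 4,707.8866 / 819.5716 = 5.74433 years.
Modified duration = D_Mac / (1 + y) = 5.74433 / 1.0995 = 5.22449 years.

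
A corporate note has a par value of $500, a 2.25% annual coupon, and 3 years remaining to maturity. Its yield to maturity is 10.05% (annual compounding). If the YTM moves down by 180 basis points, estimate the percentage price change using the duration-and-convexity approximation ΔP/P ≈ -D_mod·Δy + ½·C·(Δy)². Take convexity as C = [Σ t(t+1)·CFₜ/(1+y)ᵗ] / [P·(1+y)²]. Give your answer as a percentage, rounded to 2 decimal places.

With y = 0.1005:
  t   CF        PV=CF/(1+0.1005)^t    t·PV        t(t+1)·PV
  1        11.25        10.2226        10.2226          20.4453
  2        11.25         9.2891        18.5781          55.7344
  3       511.25       383.5864     1,150.7591       4,603.0366
  Σ                    403.0981     1,179.5599       4,679.2163
P = 403.0981; D_Mac = 2.92624 yrs; D_mod = 2.65901 yrs; C = 9.58478.
Duration effect: -2.65901 × (-0.018) = +0.047862
Convexity effect: 0.5 × 9.58478 × (-0.018)² = +0.0015527
ΔP/P ≈ +0.047862 + 0.0015527 = +0.049415 = +4.9415%.

+4.94%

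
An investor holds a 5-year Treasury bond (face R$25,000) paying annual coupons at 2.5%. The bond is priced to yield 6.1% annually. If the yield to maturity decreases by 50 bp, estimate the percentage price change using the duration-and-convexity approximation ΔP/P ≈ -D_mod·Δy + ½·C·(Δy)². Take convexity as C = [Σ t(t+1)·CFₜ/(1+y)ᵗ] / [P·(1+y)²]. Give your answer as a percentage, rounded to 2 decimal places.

With y = 0.061:
  t   CF        PV=CF/(1+0.061)^t    t·PV        t(t+1)·PV
  1       625.00       589.0669       589.0669       1,178.1338
  2       625.00       555.1997     1,110.3995       3,331.1984
  3       625.00       523.2797     1,569.8390       6,279.3561
  4       625.00       493.1948     1,972.7792       9,863.8958
  5    25,625.00    19,058.4227    95,292.1134     571,752.6804
  Σ                 21,219.1638   100,534.1980     592,405.2646
P = 21,219.1638; D_Mac = 4.73790 yrs; D_mod = 4.46550 yrs; C = 24.80047.
Duration effect: -4.46550 × (-0.005) = +0.022328
Convexity effect: 0.5 × 24.80047 × (-0.005)² = +0.0003100
ΔP/P ≈ +0.022328 + 0.0003100 = +0.022638 = +2.2638%.

+2.26%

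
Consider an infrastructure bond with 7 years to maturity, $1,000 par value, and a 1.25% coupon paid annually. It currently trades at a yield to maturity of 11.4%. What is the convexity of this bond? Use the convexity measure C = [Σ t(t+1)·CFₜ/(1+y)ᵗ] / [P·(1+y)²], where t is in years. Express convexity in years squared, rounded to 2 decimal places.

With y = 0.114:
  t   CF        PV=CF/(1+0.114)^t    t·PV        t(t+1)·PV
  1        12.50        11.2208        11.2208          22.4417
  2        12.50        10.0726        20.1451          60.4353
  3        12.50         9.0418        27.1254         108.5015
  4        12.50         8.1165        32.4660         162.3302
  5        12.50         7.2859        36.4296         218.5774
  6        12.50         6.5403        39.2419         274.6934
  7     1,012.50       475.5527     3,328.8692      26,630.9539
  Σ                    527.8307     3,495.4981      27,477.9333
P = 527.8307.
Convexity = Σ t(t+1)·PV / [P·(1+y)²] = 27,477.9333 / (527.8307 × 1.240996) = 41.94875.

41.95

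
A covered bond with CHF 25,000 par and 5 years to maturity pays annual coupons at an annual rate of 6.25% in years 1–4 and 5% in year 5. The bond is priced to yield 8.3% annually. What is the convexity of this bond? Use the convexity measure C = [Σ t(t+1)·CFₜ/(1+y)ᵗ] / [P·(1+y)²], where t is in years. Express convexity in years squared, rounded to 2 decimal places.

With y = 0.083:
  t   CF        PV=CF/(1+0.083)^t    t·PV        t(t+1)·PV
  1     1,562.50     1,442.7516     1,442.7516       2,885.5032
  2     1,562.50     1,332.1806     2,664.3612       7,993.0837
  3     1,562.50     1,230.0837     3,690.2510      14,761.0041
  4     1,562.50     1,135.8113     4,543.2454      22,716.2268
  5    26,250.00    17,619.2340    88,096.1702     528,577.0214
  Σ                 22,760.0613   100,436.7795     576,932.8393
P = 22,760.0613.
Convexity = Σ t(t+1)·PV / [P·(1+y)²] = 576,932.8393 / (22,760.0613 × 1.172889) = 21.61200.

21.61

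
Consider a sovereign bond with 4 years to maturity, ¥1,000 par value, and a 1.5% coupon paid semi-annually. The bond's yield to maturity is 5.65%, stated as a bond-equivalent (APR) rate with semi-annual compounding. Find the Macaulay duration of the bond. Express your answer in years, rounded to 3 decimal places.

3.887 years

Periodic yield y = 0.02825. Discount each cash flow and weight by its period:
  t   CF        PV=CF/(1+0.02825)^t    t·PV
  1         7.50         7.2939         7.2939
  2         7.50         7.0936        14.1871
  3         7.50         6.8987        20.6960
  4         7.50         6.7091        26.8365
  5         7.50         6.5248        32.6240
  6         7.50         6.3455        38.0733
  7         7.50         6.1712        43.1985
  8     1,007.50       806.2232     6,449.7859
  Σ                    853.2601     6,632.6952
Price P = Σ PV = 853.2601.
Macaulay duration = Σ(t·PV) / P = 6,632.6952 / 853.2601 = 7.77336 half-year periods.
In years: 7.77336 / 2 = 3.88668 years.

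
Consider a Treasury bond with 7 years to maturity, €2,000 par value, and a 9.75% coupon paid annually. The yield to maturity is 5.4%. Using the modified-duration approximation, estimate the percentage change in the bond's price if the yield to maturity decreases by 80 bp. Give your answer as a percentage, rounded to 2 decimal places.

Periodic yield y = 0.054. Modified duration first:
  t   CF        PV=CF/(1+0.054)^t    t·PV
  1       195.00       185.0095       185.0095
  2       195.00       175.5308       351.0616
  3       195.00       166.5378       499.6133
  4       195.00       158.0055       632.0219
  5       195.00       149.9103       749.5516
  6       195.00       142.2299       853.3795
  7     2,195.00     1,518.9737    10,632.8158
  Σ                  2,496.1975    13,903.4533
P = 2,496.1975; D_Mac = 5.56985 yrs; D_mod = 5.56985/(1+0.054) = 5.28449 yrs.
ΔP/P ≈ -D_mod · Δy = -5.28449 × (-0.008) = +0.042276 = +4.2276%.

+4.23%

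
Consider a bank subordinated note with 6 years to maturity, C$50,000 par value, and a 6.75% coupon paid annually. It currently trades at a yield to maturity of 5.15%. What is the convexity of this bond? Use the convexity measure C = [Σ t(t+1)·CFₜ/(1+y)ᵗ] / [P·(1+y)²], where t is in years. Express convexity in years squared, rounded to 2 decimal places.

With y = 0.0515:
  t   CF        PV=CF/(1+0.0515)^t    t·PV        t(t+1)·PV
  1     3,375.00     3,209.7004     3,209.7004       6,419.4009
  2     3,375.00     3,052.4968     6,104.9937      18,314.9810
  3     3,375.00     2,902.9927     8,708.9781      34,835.9126
  4     3,375.00     2,760.8110    11,043.2438      55,216.2190
  5     3,375.00     2,625.5929    13,127.9646      78,767.7875
  6    53,375.00    39,489.5537   236,937.3224   1,658,561.2570
  Σ                 54,041.1476   279,132.2031   1,852,115.5580
P = 54,041.1476.
Convexity = Σ t(t+1)·PV / [P·(1+y)²] = 1,852,115.5580 / (54,041.1476 × 1.105652) = 30.99738.

31.00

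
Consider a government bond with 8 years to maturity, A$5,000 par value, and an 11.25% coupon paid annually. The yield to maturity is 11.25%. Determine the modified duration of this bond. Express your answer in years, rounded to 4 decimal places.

5.1006 years

Periodic yield y = 0.1125. First find Macaulay duration:
  t   CF        PV=CF/(1+0.1125)^t    t·PV
  1       562.50       505.6180       505.6180
  2       562.50       454.4881       908.9761
  3       562.50       408.5286     1,225.5858
  4       562.50       367.2167     1,468.8669
  5       562.50       330.0824     1,650.4122
  6       562.50       296.7033     1,780.2199
  7       562.50       266.6996     1,866.8973
  8     5,562.50     2,370.6632    18,965.3060
  Σ                  5,000.0000    28,371.8822
P = 5,000.0000; Macaulay duration = 28,371.8822 / 5,000.0000 = 5.67438 years.
Modified duration = D_Mac / (1 + y) = 5.67438 / 1.1125 = 5.10056 years.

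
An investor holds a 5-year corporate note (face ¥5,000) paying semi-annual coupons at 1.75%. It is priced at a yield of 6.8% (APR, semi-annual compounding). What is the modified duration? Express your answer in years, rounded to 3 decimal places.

4.622 years

Periodic yield y = 0.034. First find Macaulay duration:
  t   CF        PV=CF/(1+0.034)^t    t·PV
  1        43.75        42.3114        42.3114
  2        43.75        40.9201        81.8403
  3        43.75        39.5746       118.7238
  4        43.75        38.2733       153.0932
  5        43.75        37.0148       185.0740
  6        43.75        35.7977       214.7861
  7        43.75        34.6206       242.3440
  8        43.75        33.4822       267.8575
  9        43.75        32.3812       291.4310
  10    5,043.75     3,610.3405    36,103.4051
  Σ                  3,944.7164    37,700.8662
P = 3,944.7164; Macaulay duration = 37,700.8662 / 3,944.7164 = 9.55731 half-year periods = 4.77865 years.
Modified duration = D_Mac / (1 + y) = 4.77865 / 1.034 = 4.62152 years.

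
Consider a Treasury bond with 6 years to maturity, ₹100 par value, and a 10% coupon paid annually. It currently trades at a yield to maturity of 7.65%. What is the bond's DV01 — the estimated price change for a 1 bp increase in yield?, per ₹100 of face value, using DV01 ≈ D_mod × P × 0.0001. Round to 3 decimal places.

₹0.050

Periodic yield y = 0.0765.
  t   CF        PV=CF/(1+0.0765)^t    t·PV
  1        10.00         9.2894         9.2894
  2        10.00         8.6292        17.2585
  3        10.00         8.0160        24.0480
  4        10.00         7.4464        29.7854
  5        10.00         6.9172        34.5860
  6       110.00        70.6819       424.0917
  Σ                    110.9801       539.0589
P = 110.9801; D_Mac = 4.85726 yrs; D_mod = 4.51208 yrs.
DV01 ≈ 4.51208 × 110.9801 × 0.0001 = 0.050075.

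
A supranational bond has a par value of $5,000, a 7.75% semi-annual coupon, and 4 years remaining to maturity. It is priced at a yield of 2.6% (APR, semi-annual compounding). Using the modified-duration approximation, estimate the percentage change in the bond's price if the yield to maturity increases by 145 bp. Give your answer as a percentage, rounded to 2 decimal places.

Periodic yield y = 0.013. Modified duration first:
  t   CF        PV=CF/(1+0.013)^t    t·PV
  1       193.75       191.2636       191.2636
  2       193.75       188.8091       377.6181
  3       193.75       186.3860       559.1581
  4       193.75       183.9941       735.9765
  5       193.75       181.6329       908.1644
  6       193.75       179.3020     1,075.8118
  7       193.75       177.0009     1,239.0066
  8     5,193.75     4,683.8770    37,471.0157
  Σ                  5,972.2655    42,558.0148
P = 5,972.2655; D_Mac = 7.12594 half-year periods = 3.56297 yrs; D_mod = 3.56297/(1+0.013) = 3.51725 yrs.
ΔP/P ≈ -D_mod · Δy = -3.51725 × (+0.0145) = -0.051000 = -5.1000%.

-5.10%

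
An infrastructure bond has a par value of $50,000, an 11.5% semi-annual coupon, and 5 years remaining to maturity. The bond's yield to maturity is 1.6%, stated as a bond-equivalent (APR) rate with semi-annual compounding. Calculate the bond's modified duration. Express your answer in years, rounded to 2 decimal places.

4.11 years

Periodic yield y = 0.008. First find Macaulay duration:
  t   CF        PV=CF/(1+0.008)^t    t·PV
  1     2,875.00     2,852.1825     2,852.1825
  2     2,875.00     2,829.5462     5,659.0923
  3     2,875.00     2,807.0895     8,421.2684
  4     2,875.00     2,784.8110    11,139.2439
  5     2,875.00     2,762.7093    13,813.5465
  6     2,875.00     2,740.7830    16,444.6982
  7     2,875.00     2,719.0308    19,033.2155
  8     2,875.00     2,697.4512    21,579.6094
  9     2,875.00     2,676.0428    24,084.3855
  10   52,875.00    48,825.3156   488,253.1561
  Σ                 73,694.9618   611,280.3982
P = 73,694.9618; Macaulay duration = 611,280.3982 / 73,694.9618 = 8.29474 half-year periods = 4.14737 years.
Modified duration = D_Mac / (1 + y) = 4.14737 / 1.008 = 4.11445 years.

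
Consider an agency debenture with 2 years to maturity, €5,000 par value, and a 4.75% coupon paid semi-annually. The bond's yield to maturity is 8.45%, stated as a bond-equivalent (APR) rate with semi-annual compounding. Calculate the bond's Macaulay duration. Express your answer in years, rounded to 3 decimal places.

1.929 years

Periodic yield y = 0.04225. Discount each cash flow and weight by its period:
  t   CF        PV=CF/(1+0.04225)^t    t·PV
  1       118.75       113.9362       113.9362
  2       118.75       109.3175       218.6351
  3       118.75       104.8861       314.6583
  4     5,118.75     4,337.8677    17,351.4709
  Σ                  4,666.0075    17,998.7004
Price P = Σ PV = 4,666.0075.
Macaulay duration = Σ(t·PV) / P = 17,998.7004 / 4,666.0075 = 3.85741 half-year periods.
In years: 3.85741 / 2 = 1.92870 years.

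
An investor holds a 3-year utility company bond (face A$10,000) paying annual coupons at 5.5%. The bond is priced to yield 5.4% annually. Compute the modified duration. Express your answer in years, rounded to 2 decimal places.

2.70 years

Periodic yield y = 0.054. First find Macaulay duration:
  t   CF        PV=CF/(1+0.054)^t    t·PV
  1       550.00       521.8216       521.8216
  2       550.00       495.0869       990.1739
  3    10,550.00     9,010.1211    27,030.3632
  Σ                 10,027.0296    28,542.3587
P = 10,027.0296; Macaulay duration = 28,542.3587 / 10,027.0296 = 2.84654 years.
Modified duration = D_Mac / (1 + y) = 2.84654 / 1.054 = 2.70070 years.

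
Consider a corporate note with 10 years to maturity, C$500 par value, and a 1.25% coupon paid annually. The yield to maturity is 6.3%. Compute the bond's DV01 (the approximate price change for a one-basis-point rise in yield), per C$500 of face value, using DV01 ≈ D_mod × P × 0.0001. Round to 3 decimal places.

C$0.277

Periodic yield y = 0.063.
  t   CF        PV=CF/(1+0.063)^t    t·PV
  1         6.25         5.8796         5.8796
  2         6.25         5.5311        11.0623
  3         6.25         5.2033        15.6099
  4         6.25         4.8949        19.5797
  5         6.25         4.6048        23.0242
  6         6.25         4.3319        25.9915
  7         6.25         4.0752        28.5263
  8         6.25         3.8337        30.6693
  9         6.25         3.6065        32.4581
  10      506.25       274.8099     2,748.0991
  Σ                    316.7709     2,940.9000
P = 316.7709; D_Mac = 9.28400 yrs; D_mod = 8.73377 yrs.
DV01 ≈ 8.73377 × 316.7709 × 0.0001 = 0.276660.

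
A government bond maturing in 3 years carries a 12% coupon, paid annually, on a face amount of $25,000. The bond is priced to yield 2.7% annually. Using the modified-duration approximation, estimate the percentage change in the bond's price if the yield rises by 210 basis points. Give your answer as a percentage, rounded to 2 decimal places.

-5.57%

Periodic yield y = 0.027. Modified duration first:
  t   CF        PV=CF/(1+0.027)^t    t·PV
  1     3,000.00     2,921.1295     2,921.1295
  2     3,000.00     2,844.3325     5,688.6651
  3    28,000.00    25,849.1758    77,547.5275
  Σ                 31,614.6379    86,157.3220
P = 31,614.6379; D_Mac = 2.72524 yrs; D_mod = 2.72524/(1+0.027) = 2.65359 yrs.
ΔP/P ≈ -D_mod · Δy = -2.65359 × (+0.021) = -0.055725 = -5.5725%.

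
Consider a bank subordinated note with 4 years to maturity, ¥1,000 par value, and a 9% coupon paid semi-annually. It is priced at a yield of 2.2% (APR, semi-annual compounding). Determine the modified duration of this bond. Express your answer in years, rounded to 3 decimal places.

Periodic yield y = 0.011. First find Macaulay duration:
  t   CF        PV=CF/(1+0.011)^t    t·PV
  1        45.00        44.5104        44.5104
  2        45.00        44.0261        88.0522
  3        45.00        43.5471       130.6412
  4        45.00        43.0733       172.2931
  5        45.00        42.6046       213.0231
  6        45.00        42.1411       252.8464
  7        45.00        41.6826       291.7779
  8     1,045.00       957.4300     7,659.4403
  Σ                  1,259.0151     8,852.5847
P = 1,259.0151; Macaulay duration = 8,852.5847 / 1,259.0151 = 7.03136 half-year periods = 3.51568 years.
Modified duration = D_Mac / (1 + y) = 3.51568 / 1.011 = 3.47743 years.

3.477 years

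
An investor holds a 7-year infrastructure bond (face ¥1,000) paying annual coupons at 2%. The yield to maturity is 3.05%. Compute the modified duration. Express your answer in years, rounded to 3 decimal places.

6.390 years

Periodic yield y = 0.0305. First find Macaulay duration:
  t   CF        PV=CF/(1+0.0305)^t    t·PV
  1        20.00        19.4081        19.4081
  2        20.00        18.8336        37.6673
  3        20.00        18.2762        54.8286
  4        20.00        17.7353        70.9411
  5        20.00        17.2104        86.0518
  6        20.00        16.7010       100.2059
  7     1,020.00       826.5406     5,785.7843
  Σ                    934.7051     6,154.8870
P = 934.7051; Macaulay duration = 6,154.8870 / 934.7051 = 6.58484 years.
Modified duration = D_Mac / (1 + y) = 6.58484 / 1.0305 = 6.38995 years.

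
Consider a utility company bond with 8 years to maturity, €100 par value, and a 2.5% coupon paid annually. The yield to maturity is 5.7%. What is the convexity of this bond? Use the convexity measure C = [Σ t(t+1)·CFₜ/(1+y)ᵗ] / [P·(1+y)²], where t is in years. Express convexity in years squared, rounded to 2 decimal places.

With y = 0.057:
  t   CF        PV=CF/(1+0.057)^t    t·PV        t(t+1)·PV
  1         2.50         2.3652         2.3652           4.7304
  2         2.50         2.2376         4.4753          13.4258
  3         2.50         2.1170         6.3509          25.4037
  4         2.50         2.0028         8.0112          40.0562
  5         2.50         1.8948         9.4740          56.8442
  6         2.50         1.7926        10.7558          75.2904
  7         2.50         1.6960        11.8717          94.9736
  8       102.50        65.7846       526.2765       4,736.4882
  Σ                     79.8906       579.5806       5,047.2126
P = 79.8906.
Convexity = Σ t(t+1)·PV / [P·(1+y)²] = 5,047.2126 / (79.8906 × 1.117249) = 56.54656.

56.55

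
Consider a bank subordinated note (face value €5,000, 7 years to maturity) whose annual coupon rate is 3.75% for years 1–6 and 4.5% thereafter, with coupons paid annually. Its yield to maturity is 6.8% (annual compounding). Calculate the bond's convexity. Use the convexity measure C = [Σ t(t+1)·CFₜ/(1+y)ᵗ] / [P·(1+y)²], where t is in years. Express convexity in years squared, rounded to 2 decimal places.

With y = 0.068:
  t   CF        PV=CF/(1+0.068)^t    t·PV        t(t+1)·PV
  1       187.50       175.5618       175.5618         351.1236
  2       187.50       164.3837       328.7674         986.3022
  3       187.50       153.9173       461.7520       1,847.0079
  4       187.50       144.1173       576.4694       2,882.3470
  5       187.50       134.9413       674.7067       4,048.2401
  6       187.50       126.3496       758.0974       5,306.6818
  7     5,225.00     3,296.7615    23,077.3303     184,618.6424
  Σ                  4,196.0326    26,052.6850     200,040.3450
P = 4,196.0326.
Convexity = Σ t(t+1)·PV / [P·(1+y)²] = 200,040.3450 / (4,196.0326 × 1.140624) = 41.79615.

41.80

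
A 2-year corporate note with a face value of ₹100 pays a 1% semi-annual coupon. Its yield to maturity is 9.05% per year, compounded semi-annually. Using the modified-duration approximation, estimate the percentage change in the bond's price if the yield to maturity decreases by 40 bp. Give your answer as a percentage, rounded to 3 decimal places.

Periodic yield y = 0.04525. Modified duration first:
  t   CF        PV=CF/(1+0.04525)^t    t·PV
  1         0.50         0.4784         0.4784
  2         0.50         0.4576         0.9153
  3         0.50         0.4378         1.3135
  4       100.50        84.1948       336.7793
  Σ                     85.5687       339.4864
P = 85.5687; D_Mac = 3.96742 half-year periods = 1.98371 yrs; D_mod = 1.98371/(1+0.04525) = 1.89783 yrs.
ΔP/P ≈ -D_mod · Δy = -1.89783 × (-0.004) = +0.007591 = +0.7591%.

+0.759%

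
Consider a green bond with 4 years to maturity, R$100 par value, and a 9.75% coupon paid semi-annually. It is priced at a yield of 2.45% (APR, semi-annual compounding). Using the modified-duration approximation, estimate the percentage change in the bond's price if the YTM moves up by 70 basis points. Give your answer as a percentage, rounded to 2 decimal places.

-2.41%

Periodic yield y = 0.01225. Modified duration first:
  t   CF        PV=CF/(1+0.01225)^t    t·PV
  1        4.875         4.8160         4.8160
  2        4.875         4.7577         9.5154
  3        4.875         4.7001        14.1004
  4        4.875         4.6433        18.5731
  5        4.875         4.5871        22.9354
  6        4.875         4.5316        27.1894
  7        4.875         4.4767        31.3371
  8      104.875        95.1414       761.1315
  Σ                    127.6539       889.5982
P = 127.6539; D_Mac = 6.96883 half-year periods = 3.48441 yrs; D_mod = 3.48441/(1+0.01225) = 3.44225 yrs.
ΔP/P ≈ -D_mod · Δy = -3.44225 × (+0.007) = -0.024096 = -2.4096%.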